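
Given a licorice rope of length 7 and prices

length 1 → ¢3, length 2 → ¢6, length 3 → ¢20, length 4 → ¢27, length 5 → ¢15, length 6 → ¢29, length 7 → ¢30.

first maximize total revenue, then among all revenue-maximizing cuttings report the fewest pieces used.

2

Let r[k] be the best obtainable value from length k. For each k, try every first piece i and keep the best of price[i] + r[k−i].
r[1] = 3
r[2] = max(3+3, 6+0) = 6
r[3] = max(3+6, 6+3, 20+0) = 20
r[4] = max(3+20, 6+6, 20+3, 27+0) = 27
r[5] = max(3+27, 6+20, 20+6, 27+3, 15+0) = 30
r[6] = max(3+30, 6+27, 20+20, 27+6, 15+3, 29+0) = 40
r[7] = max(3+40, 6+30, 20+27, …, 29+3, 30+0) = 47
Maximum revenue is ¢47.
Now minimize piece count subject to staying optimal: for each k, pieces[k] = 1 + min over i with p[i]+r[k−i]=r[k] of pieces[k−i].
pieces[4] = 1
pieces[5] = 2
pieces[6] = 2
pieces[7] = 2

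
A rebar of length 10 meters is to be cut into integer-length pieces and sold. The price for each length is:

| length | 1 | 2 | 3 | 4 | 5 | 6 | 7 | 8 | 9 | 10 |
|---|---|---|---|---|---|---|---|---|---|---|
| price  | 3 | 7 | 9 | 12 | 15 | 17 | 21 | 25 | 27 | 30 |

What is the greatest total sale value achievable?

Build best[k] bottom-up: best[k] = max over allowed piece i of (p[i] + best[k−i]).
best[1] = 3
best[2] = max(3+3, 7+0) = 7
best[3] = max(3+7, 7+3, 9+0) = 10
best[4] = max(3+10, 7+7, 9+3, 12+0) = 14
best[5] = max(3+14, 7+10, 9+7, 12+3, 15+0) = 17
best[6] = max(3+17, 7+14, 9+10, 12+7, 15+3, 17+0) = 21
best[7] = max(3+21, 7+17, 9+14, …, 17+3, 21+0) = 24
best[8] = max(3+24, 7+21, 9+17, …, 21+3, 25+0) = 28
best[9] = max(3+28, 7+24, 9+21, …, 25+3, 27+0) = 31
best[10] = max(3+31, 7+28, 9+24, …, 27+3, 30+0) = 35
One optimal cutting: 2 + 2 + 2 + 2 + 2 → ₹7 + ₹7 + ₹7 + ₹7 + ₹7 = ₹35.

35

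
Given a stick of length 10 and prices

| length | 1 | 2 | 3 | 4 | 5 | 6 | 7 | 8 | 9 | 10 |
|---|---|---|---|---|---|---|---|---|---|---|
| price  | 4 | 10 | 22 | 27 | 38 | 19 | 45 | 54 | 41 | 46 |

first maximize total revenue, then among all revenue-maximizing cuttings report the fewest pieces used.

Let r[k] be the best obtainable value from length k. For each k, try every first piece i and keep the best of price[i] + r[k−i].
r[1] = 4
r[2] = max(4+4, 10+0) = 10
r[3] = max(4+10, 10+4, 22+0) = 22
r[4] = max(4+22, 10+10, 22+4, 27+0) = 27
r[5] = max(4+27, 10+22, 22+10, 27+4, 38+0) = 38
r[6] = max(4+38, 10+27, 22+22, 27+10, 38+4, 19+0) = 44
r[7] = max(4+44, 10+38, 22+27, …, 19+4, 45+0) = 49
r[8] = max(4+49, 10+44, 22+38, …, 45+4, 54+0) = 60
r[9] = max(4+60, 10+49, 22+44, …, 54+4, 41+0) = 66
r[10] = max(4+66, 10+60, 22+49, …, 41+4, 46+0) = 76
Maximum revenue is 76.
Now minimize piece count subject to staying optimal: for each k, pieces[k] = 1 + min over i with p[i]+r[k−i]=r[k] of pieces[k−i].
pieces[7] = 2
pieces[8] = 2
pieces[9] = 3
pieces[10] = 2

2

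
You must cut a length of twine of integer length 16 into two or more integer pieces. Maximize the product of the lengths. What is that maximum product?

Fill m[k] for k=2..16: at each k try every first piece i and multiply by the better of (k−i) uncut or m[k−i].
Small cases: m[2]=1, m[3]=2, m[4]=4, m[5]=6, m[6]=9, m[7]=12, m[8]=18, m[9]=27.
m[10] = max(1*27, 2*18, 3*12, …, 8*2, 9*1) = 36
m[11] = max(1*36, 2*27, 3*18, …, 9*2, 10*1) = 54
m[12] = max(1*54, 2*36, 3*27, …, 10*2, 11*1) = 81
m[13] = max(1*81, 2*54, 3*36, …, 11*2, 12*1) = 108
m[14] = max(1*108, 2*81, 3*54, …, 12*2, 13*1) = 162
m[15] = max(1*162, 2*108, 3*81, …, 13*2, 14*1) = 243
m[16] = max(1*243, 2*162, 3*108, …, 14*2, 15*1) = 324
One optimal split: 3 + 3 + 3 + 3 + 2 + 2; product 3*3*3*3*2*2 = 324.

324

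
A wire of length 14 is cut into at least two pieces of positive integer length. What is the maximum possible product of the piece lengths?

162

Define prod[k] = max over 1≤i<k of i · max(k−i, prod[k−i]); the inner max lets the remainder stay uncut if that's better.
prod[2] = 1·max(1,0) = 1·1 = 1
prod[3] = max(1·2, 2·1) = 2
prod[4] = max(1·3, 2·2, 3·1) = 4
prod[5] = max(1·4, 2·3, 3·2, 4·1) = 6
prod[6] = max(1·6, 2·4, 3·3, 4·2, 5·1) = 9
prod[7] = max(1·9, 2·6, 3·4, 4·3, 5·2, 6·1) = 12
prod[8] = max(1·12, 2·9, 3·6, …, 6·2, 7·1) = 18
prod[9] = max(1·18, 2·12, 3·9, …, 7·2, 8·1) = 27
prod[10] = max(1·27, 2·18, 3·12, …, 8·2, 9·1) = 36
prod[11] = max(1·36, 2·27, 3·18, …, 9·2, 10·1) = 54
prod[12] = max(1·54, 2·36, 3·27, …, 10·2, 11·1) = 81
prod[13] = max(1·81, 2·54, 3·36, …, 11·2, 12·1) = 108
prod[14] = max(1·108, 2·81, 3·54, …, 12·2, 13·1) = 162
One optimal split: 3 + 3 + 3 + 3 + 2; product 3·3·3·3·2 = 162.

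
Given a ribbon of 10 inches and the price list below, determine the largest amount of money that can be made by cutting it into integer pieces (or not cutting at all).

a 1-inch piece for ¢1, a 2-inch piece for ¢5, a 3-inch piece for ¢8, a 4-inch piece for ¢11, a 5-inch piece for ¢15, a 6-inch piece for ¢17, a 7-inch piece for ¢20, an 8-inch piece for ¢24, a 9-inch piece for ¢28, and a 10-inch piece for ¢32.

32

Let r[k] be the best obtainable value from length k. For each k, try every first piece i and keep the best of price[i] + r[k−i].
r[1] = 1
r[2] = 5
r[3] = 8
r[4] = 11
r[5] = 15
r[6] = 17
r[7] = 20  (first piece 2, then r[5]=15)
r[8] = 24
r[9] = 28
r[10] = 32
Best is to sell the whole 10-inch piece uncut for ¢32.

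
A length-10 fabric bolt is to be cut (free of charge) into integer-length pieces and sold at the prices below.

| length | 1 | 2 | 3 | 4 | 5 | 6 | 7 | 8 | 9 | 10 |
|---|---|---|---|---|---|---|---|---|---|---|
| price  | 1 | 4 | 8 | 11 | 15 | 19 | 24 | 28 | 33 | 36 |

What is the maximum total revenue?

36

Let R[k] be the best obtainable value from length k. For each k, try every first piece i and keep the best of price[i] + R[k−i].
R[1] = 1
R[2] = max(1+1, 4+0) = 4
R[3] = max(1+4, 4+1, 8+0) = 8
R[4] = max(1+8, 4+4, 8+1, 11+0) = 11
R[5] = max(1+11, 4+8, 8+4, 11+1, 15+0) = 15
R[6] = max(1+15, 4+11, 8+8, 11+4, 15+1, 19+0) = 19
R[7] = max(1+19, 4+15, 8+11, …, 19+1, 24+0) = 24
R[8] = max(1+24, 4+19, 8+15, …, 24+1, 28+0) = 28
R[9] = max(1+28, 4+24, 8+19, …, 28+1, 33+0) = 33
R[10] = max(1+33, 4+28, 8+24, …, 33+1, 36+0) = 36
Best is to sell the whole 10-yard piece uncut for $36.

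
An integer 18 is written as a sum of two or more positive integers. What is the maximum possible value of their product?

729

Fill m[k] for k=2..18: at each k try every first piece i and multiply by the better of (k−i) uncut or m[k−i].
m[2] = 1*max(1,0) = 1*1 = 1
m[3] = 1*max(2,1) = 1*2 = 2
m[4] = 2*max(2,1) = 2*2 = 4
m[5] = 2*max(3,2) = 2*3 = 6
m[6] = 3*max(3,2) = 3*3 = 9
m[7] = 2*max(5,6) = 2*6 = 12
m[8] = 2*max(6,9) = 2*9 = 18
m[9] = 3*max(6,9) = 3*9 = 27
m[10] = 2*max(8,18) = 2*18 = 36
m[11] = 2*max(9,27) = 2*27 = 54
m[12] = 3*max(9,27) = 3*27 = 81
m[13] = 2*max(11,54) = 2*54 = 108
m[14] = 2*max(12,81) = 2*81 = 162
m[15] = 3*max(12,81) = 3*81 = 243
m[16] = 2*max(14,162) = 2*162 = 324
m[17] = 2*max(15,243) = 2*243 = 486
m[18] = 3*max(15,243) = 3*243 = 729
One optimal split: 3 + 3 + 3 + 3 + 3 + 3; product 3*3*3*3*3*3 = 729.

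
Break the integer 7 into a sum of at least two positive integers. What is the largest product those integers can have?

12

Let m[k] be the best product for length k (with at least one cut). For each first piece i, the rest contributes max(k−i, m[k−i]).
m[2] = 1×max(1,0) = 1×1 = 1
m[3] = 1×max(2,1) = 1×2 = 2
m[4] = 2×max(2,1) = 2×2 = 4
m[5] = 2×max(3,2) = 2×3 = 6
m[6] = 3×max(3,2) = 3×3 = 9
m[7] = 2×max(5,6) = 2×6 = 12
One optimal split: 3 + 2 + 2; product 3×2×2 = 12.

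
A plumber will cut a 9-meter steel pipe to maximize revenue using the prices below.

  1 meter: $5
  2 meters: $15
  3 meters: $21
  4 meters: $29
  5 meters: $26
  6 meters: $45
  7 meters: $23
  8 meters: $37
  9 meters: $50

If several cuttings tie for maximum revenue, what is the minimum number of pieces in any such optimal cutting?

Let r[k] be the best obtainable value from length k. For each k, try every first piece i and keep the best of price[i] + r[k−i].
r[1] = 5
r[2] = 15
r[3] = 21
r[4] = 30  (first piece 2, then r[2]=15)
r[5] = 36  (first piece 2, then r[3]=21)
r[6] = 45  (first piece 2, then r[4]=30)
r[7] = 51  (first piece 2, then r[5]=36)
r[8] = 60  (first piece 2, then r[6]=45)
r[9] = 66  (first piece 2, then r[7]=51)
Maximum revenue is $66.
Now minimize piece count subject to staying optimal: for each k, pieces[k] = 1 + min over i with p[i]+r[k−i]=r[k] of pieces[k−i].
pieces[6] = 1
pieces[7] = 3
pieces[8] = 2
pieces[9] = 2

2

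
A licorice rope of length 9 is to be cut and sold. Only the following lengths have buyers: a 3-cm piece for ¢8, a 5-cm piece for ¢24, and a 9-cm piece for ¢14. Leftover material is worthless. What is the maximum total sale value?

Build f[k] bottom-up: f[k] = max over allowed piece i of (p[i] + f[k−i]).
f[1] = 0
f[2] = 0
f[3] = 8
f[4] = 8
f[5] = 24
f[6] = 24
f[7] = 24
f[8] = 32  (first piece 3, then f[5]=24)
f[9] = 32
One optimal cutting: pieces 5 + 3 with 1 cm of scrap → ¢32.

32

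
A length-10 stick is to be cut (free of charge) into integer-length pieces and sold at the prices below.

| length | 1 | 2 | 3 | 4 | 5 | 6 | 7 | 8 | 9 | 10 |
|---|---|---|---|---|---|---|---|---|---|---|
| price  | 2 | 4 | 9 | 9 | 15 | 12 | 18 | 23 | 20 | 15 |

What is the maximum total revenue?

Consider every possible first cut. v[k] is the best of p[i]+v[k−i] over all sellable i≤k.
v[1] = 2
v[2] = max(2+2, 4+0) = 4
v[3] = max(2+4, 4+2, 9+0) = 9
v[4] = max(2+9, 4+4, 9+2, 9+0) = 11
v[5] = max(2+11, 4+9, 9+4, 9+2, 15+0) = 15
v[6] = max(2+15, 4+11, 9+9, 9+4, 15+2, 12+0) = 18
v[7] = max(2+18, 4+15, 9+11, …, 12+2, 18+0) = 20
v[8] = max(2+20, 4+18, 9+15, …, 18+2, 23+0) = 24
v[9] = max(2+24, 4+20, 9+18, …, 23+2, 20+0) = 27
v[10] = max(2+27, 4+24, 9+20, …, 20+2, 15+0) = 30
One optimal cutting: 5 + 5 → €15 + €15 = €30.

30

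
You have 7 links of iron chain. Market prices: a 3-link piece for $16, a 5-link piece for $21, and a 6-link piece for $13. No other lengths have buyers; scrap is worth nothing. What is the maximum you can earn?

Build f[k] bottom-up: f[k] = max over allowed piece i of (p[i] + f[k−i]).
f[1] = 0
f[2] = 0
f[3] = 16
f[4] = 16
f[5] = 21
f[6] = 32  (first piece 3, then f[3]=16)
f[7] = 32
One optimal cutting: pieces 3 + 3 with 1 link of scrap → $32.

32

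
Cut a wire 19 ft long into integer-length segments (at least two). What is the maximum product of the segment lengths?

Define m[k] = max over 1≤i<k of i · max(k−i, m[k−i]); the inner max lets the remainder stay uncut if that's better.
m[2] = 1·max(1,0) = 1·1 = 1
m[3] = 1·max(2,1) = 1·2 = 2
m[4] = 2·max(2,1) = 2·2 = 4
m[5] = 2·max(3,2) = 2·3 = 6
m[6] = 3·max(3,2) = 3·3 = 9
m[7] = 2·max(5,6) = 2·6 = 12
m[8] = 2·max(6,9) = 2·9 = 18
m[9] = 3·max(6,9) = 3·9 = 27
m[10] = 2·max(8,18) = 2·18 = 36
m[11] = 2·max(9,27) = 2·27 = 54
m[12] = 3·max(9,27) = 3·27 = 81
m[13] = 2·max(11,54) = 2·54 = 108
m[14] = 2·max(12,81) = 2·81 = 162
m[15] = 3·max(12,81) = 3·81 = 243
m[16] = 2·max(14,162) = 2·162 = 324
m[17] = 2·max(15,243) = 2·243 = 486
m[18] = 3·max(15,243) = 3·243 = 729
m[19] = 2·max(17,486) = 2·486 = 972
One optimal split: 3 + 3 + 3 + 3 + 3 + 2 + 2; product 3·3·3·3·3·2·2 = 972.

972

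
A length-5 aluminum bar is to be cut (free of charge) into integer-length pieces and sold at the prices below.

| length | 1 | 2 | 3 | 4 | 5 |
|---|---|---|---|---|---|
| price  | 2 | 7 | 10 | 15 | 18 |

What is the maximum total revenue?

Let r[k] be the best obtainable value from length k. For each k, try every first piece i and keep the best of price[i] + r[k−i].
r[1] = 2
r[2] = max(2+2, 7+0) = 7
r[3] = max(2+7, 7+2, 10+0) = 10
r[4] = max(2+10, 7+7, 10+2, 15+0) = 15
r[5] = max(2+15, 7+10, 10+7, 15+2, 18+0) = 18
Best is to sell the whole 5-cm piece uncut for $18.

18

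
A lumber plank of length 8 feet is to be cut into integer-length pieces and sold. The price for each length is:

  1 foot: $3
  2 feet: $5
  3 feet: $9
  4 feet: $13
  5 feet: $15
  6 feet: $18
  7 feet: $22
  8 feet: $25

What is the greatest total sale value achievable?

26

Let r[k] be the best obtainable value from length k. For each k, try every first piece i and keep the best of price[i] + r[k−i].
r[1] = 3
r[2] = 6  (first piece 1, then r[1]=3)
r[3] = 9  (first piece 1, then r[2]=6)
r[4] = 13
r[5] = 16  (first piece 1, then r[4]=13)
r[6] = 19  (first piece 1, then r[5]=16)
r[7] = 22  (first piece 1, then r[6]=19)
r[8] = 26  (first piece 4, then r[4]=13)
One optimal cutting: 4 + 4 → $13 + $13 = $26.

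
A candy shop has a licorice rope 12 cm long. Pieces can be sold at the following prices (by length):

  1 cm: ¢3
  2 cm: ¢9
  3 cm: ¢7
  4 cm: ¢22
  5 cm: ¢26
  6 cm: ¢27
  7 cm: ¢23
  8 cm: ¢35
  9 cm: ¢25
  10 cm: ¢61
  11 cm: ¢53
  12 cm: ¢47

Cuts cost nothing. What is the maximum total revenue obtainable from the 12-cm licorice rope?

70

Consider every possible first cut. r[k] is the best of p[i]+r[k−i] over all sellable i≤k.
r[1] = 3
r[2] = max(3+3, 9+0) = 9
r[3] = max(3+9, 9+3, 7+0) = 12
r[4] = max(3+12, 9+9, 7+3, 22+0) = 22
r[5] = max(3+22, 9+12, 7+9, 22+3, 26+0) = 26
r[6] = max(3+26, 9+22, 7+12, 22+9, 26+3, 27+0) = 31
r[7] = max(3+31, 9+26, 7+22, …, 27+3, 23+0) = 35
r[8] = max(3+35, 9+31, 7+26, …, 23+3, 35+0) = 44
r[9] = max(3+44, 9+35, 7+31, …, 35+3, 25+0) = 48
r[10] = max(3+48, 9+44, 7+35, …, 25+3, 61+0) = 61
r[11] = max(3+61, 9+48, 7+44, …, 61+3, 53+0) = 64
r[12] = max(3+64, 9+61, 7+48, …, 53+3, 47+0) = 70
One optimal cutting: 10 + 2 → ¢61 + ¢9 = ¢70.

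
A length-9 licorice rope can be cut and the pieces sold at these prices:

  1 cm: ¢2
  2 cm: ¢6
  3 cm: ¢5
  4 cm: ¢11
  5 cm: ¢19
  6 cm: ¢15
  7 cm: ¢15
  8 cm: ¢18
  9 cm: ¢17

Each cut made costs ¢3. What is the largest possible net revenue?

Consider every possible first cut. v[k] is the best of p[i]+v[k−i] over all sellable i≤k, charging 3 whenever i<k.
v[1] = 2
v[2] = max(2+2-3, 6+0) = 6
v[3] = max(2+6-3, 6+2-3, 5+0) = 5
v[4] = max(2+5-3, 6+6-3, 5+2-3, 11+0) = 11
v[5] = max(2+11-3, 6+5-3, 5+6-3, 11+2-3, 19+0) = 19
v[6] = max(2+19-3, 6+11-3, 5+5-3, 11+6-3, 19+2-3, 15+0) = 18
v[7] = max(2+18-3, 6+19-3, 5+11-3, …, 15+2-3, 15+0) = 22
v[8] = max(2+22-3, 6+18-3, 5+19-3, …, 15+2-3, 18+0) = 21
v[9] = max(2+21-3, 6+22-3, 5+18-3, …, 18+2-3, 17+0) = 27
One optimal plan: pieces 5 + 4 (1 cut) → ¢30 − ¢3 = ¢27.

27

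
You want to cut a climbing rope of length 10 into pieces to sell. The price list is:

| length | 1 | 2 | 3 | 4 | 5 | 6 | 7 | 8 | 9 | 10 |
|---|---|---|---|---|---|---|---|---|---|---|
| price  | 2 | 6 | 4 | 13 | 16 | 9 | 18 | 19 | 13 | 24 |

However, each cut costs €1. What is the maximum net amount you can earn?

31

Build r[k] bottom-up: r[k] = max over allowed piece i of (p[i] + r[k−i]) − 1 per cut.
r[1] = 2
r[2] = max(2+2-1, 6+0) = 6
r[3] = max(2+6-1, 6+2-1, 4+0) = 7
r[4] = max(2+7-1, 6+6-1, 4+2-1, 13+0) = 13
r[5] = max(2+13-1, 6+7-1, 4+6-1, 13+2-1, 16+0) = 16
r[6] = max(2+16-1, 6+13-1, 4+7-1, 13+6-1, 16+2-1, 9+0) = 18
r[7] = max(2+18-1, 6+16-1, 4+13-1, …, 9+2-1, 18+0) = 21
r[8] = max(2+21-1, 6+18-1, 4+16-1, …, 18+2-1, 19+0) = 25
r[9] = max(2+25-1, 6+21-1, 4+18-1, …, 19+2-1, 13+0) = 28
r[10] = max(2+28-1, 6+25-1, 4+21-1, …, 13+2-1, 24+0) = 31
One optimal plan: pieces 5 + 5 (1 cut) → €32 − €1 = €31.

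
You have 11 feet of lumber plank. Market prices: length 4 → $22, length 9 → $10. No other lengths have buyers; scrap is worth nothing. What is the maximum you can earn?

44

Build best[k] bottom-up: best[k] = max over allowed piece i of (p[i] + best[k−i]).
best[1] = 0
best[2] = 0
best[3] = 0
best[4] = 22
best[5] = 22
best[6] = 22
best[7] = 22
best[8] = 44  (first piece 4, then best[4]=22)
best[9] = max(22+22, 10+0) = 44
best[10] = max(22+22, 10+0) = 44
best[11] = max(22+22, 10+0) = 44
One optimal cutting: pieces 4 + 4 with 3 feet of scrap → $44.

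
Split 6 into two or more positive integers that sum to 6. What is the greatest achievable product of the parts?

Let f[k] be the best product for length k (with at least one cut). For each first piece i, the rest contributes max(k−i, f[k−i]).
f[2] = 1×max(1,0) = 1×1 = 1
f[3] = max(1×2, 2×1) = 2
f[4] = max(1×3, 2×2, 3×1) = 4
f[5] = max(1×4, 2×3, 3×2, 4×1) = 6
f[6] = max(1×6, 2×4, 3×3, 4×2, 5×1) = 9
One optimal split: 3 + 3; product 3×3 = 9.

9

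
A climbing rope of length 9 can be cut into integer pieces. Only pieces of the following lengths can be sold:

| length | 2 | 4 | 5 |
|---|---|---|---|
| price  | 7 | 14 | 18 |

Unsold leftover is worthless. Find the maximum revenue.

32

Consider every possible first cut. f[k] is the best of p[i]+f[k−i] over all sellable i≤k.
f[1] = 0
f[2] = 7
f[3] = 7
f[4] = max(7+7, 14+0) = 14
f[5] = max(7+7, 14+0, 18+0) = 18
f[6] = max(7+14, 14+7, 18+0) = 21
f[7] = max(7+18, 14+7, 18+7) = 25
f[8] = max(7+21, 14+14, 18+7) = 28
f[9] = max(7+25, 14+18, 18+14) = 32
One optimal cutting: 5 + 2 + 2 → €32.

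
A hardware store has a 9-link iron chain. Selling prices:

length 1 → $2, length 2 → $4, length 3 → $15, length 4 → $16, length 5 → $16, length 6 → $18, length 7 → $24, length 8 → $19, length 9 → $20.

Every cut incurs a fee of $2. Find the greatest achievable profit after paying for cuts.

41

Build v[k] bottom-up: v[k] = max over allowed piece i of (p[i] + v[k−i]) − 2 per cut.
v[1] = 2
v[2] = 4
v[3] = 15
v[4] = 16
v[5] = 17  (first piece 2, then v[3]=15)
v[6] = 28  (first piece 3, then v[3]=15)
v[7] = 29  (first piece 3, then v[4]=16)
v[8] = 30  (first piece 2, then v[6]=28)
v[9] = 41  (first piece 3, then v[6]=28)
One optimal plan: pieces 3 + 3 + 3 (2 cuts) → $45 − $4 = $41.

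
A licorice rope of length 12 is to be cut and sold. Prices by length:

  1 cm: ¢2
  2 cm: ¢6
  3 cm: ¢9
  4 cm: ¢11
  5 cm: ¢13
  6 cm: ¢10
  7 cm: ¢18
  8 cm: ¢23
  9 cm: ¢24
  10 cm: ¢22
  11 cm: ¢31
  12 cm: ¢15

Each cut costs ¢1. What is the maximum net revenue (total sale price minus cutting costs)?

Let net[k] be the best obtainable value from length k. For each k, try every first piece i and keep the best of price[i] + net[k−i] minus the 1 cut fee when i<k.
net[1] = 2
net[2] = max(2+2-1, 6+0) = 6
net[3] = max(2+6-1, 6+2-1, 9+0) = 9
net[4] = max(2+9-1, 6+6-1, 9+2-1, 11+0) = 11
net[5] = max(2+11-1, 6+9-1, 9+6-1, 11+2-1, 13+0) = 14
net[6] = max(2+14-1, 6+11-1, 9+9-1, 11+6-1, 13+2-1, 10+0) = 17
net[7] = max(2+17-1, 6+14-1, 9+11-1, …, 10+2-1, 18+0) = 19
net[8] = max(2+19-1, 6+17-1, 9+14-1, …, 18+2-1, 23+0) = 23
net[9] = max(2+23-1, 6+19-1, 9+17-1, …, 23+2-1, 24+0) = 25
net[10] = max(2+25-1, 6+23-1, 9+19-1, …, 24+2-1, 22+0) = 28
net[11] = max(2+28-1, 6+25-1, 9+23-1, …, 22+2-1, 31+0) = 31
net[12] = max(2+31-1, 6+28-1, 9+25-1, …, 31+2-1, 15+0) = 33
One optimal plan: pieces 8 + 2 + 2 (2 cuts) → ¢35 − ¢2 = ¢33.

33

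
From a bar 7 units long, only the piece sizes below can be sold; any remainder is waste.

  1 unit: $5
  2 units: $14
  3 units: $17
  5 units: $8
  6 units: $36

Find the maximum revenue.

47

Build f[k] bottom-up: f[k] = max over allowed piece i of (p[i] + f[k−i]).
f[1] = 5
f[2] = max(5+5, 14+0) = 14
f[3] = max(5+14, 14+5, 17+0) = 19
f[4] = max(5+19, 14+14, 17+5) = 28
f[5] = max(5+28, 14+19, 17+14, 8+0) = 33
f[6] = max(5+33, 14+28, 17+19, 8+5, 36+0) = 42
f[7] = max(5+42, 14+33, 17+28, 8+14, 36+5) = 47
One optimal cutting: 2 + 2 + 2 + 1 → $47.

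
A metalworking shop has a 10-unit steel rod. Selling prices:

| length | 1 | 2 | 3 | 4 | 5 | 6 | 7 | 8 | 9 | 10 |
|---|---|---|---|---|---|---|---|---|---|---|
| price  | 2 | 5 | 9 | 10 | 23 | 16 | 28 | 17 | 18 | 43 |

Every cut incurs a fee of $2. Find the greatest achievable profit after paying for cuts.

Build v[k] bottom-up: v[k] = max over allowed piece i of (p[i] + v[k−i]) − 2 per cut.
v[1] = 2
v[2] = 5
v[3] = 9
v[4] = 10
v[5] = 23
v[6] = 23  (first piece 1, then v[5]=23)
v[7] = 28
v[8] = 30  (first piece 3, then v[5]=23)
v[9] = 31  (first piece 2, then v[7]=28)
v[10] = 44  (first piece 5, then v[5]=23)
One optimal plan: pieces 5 + 5 (1 cut) → $46 − $2 = $44.

44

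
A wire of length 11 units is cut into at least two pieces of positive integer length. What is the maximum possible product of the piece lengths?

54

Define f[k] = max over 1≤i<k of i · max(k−i, f[k−i]); the inner max lets the remainder stay uncut if that's better.
Small cases: f[2]=1, f[3]=2, f[4]=4.
f[5] = max(1·4, 2·3, 3·2, 4·1) = 6
f[6] = max(1·6, 2·4, 3·3, 4·2, 5·1) = 9
f[7] = max(1·9, 2·6, 3·4, 4·3, 5·2, 6·1) = 12
f[8] = max(1·12, 2·9, 3·6, …, 6·2, 7·1) = 18
f[9] = max(1·18, 2·12, 3·9, …, 7·2, 8·1) = 27
f[10] = max(1·27, 2·18, 3·12, …, 8·2, 9·1) = 36
f[11] = max(1·36, 2·27, 3·18, …, 9·2, 10·1) = 54
One optimal split: 3 + 3 + 3 + 2; product 3·3·3·2 = 54.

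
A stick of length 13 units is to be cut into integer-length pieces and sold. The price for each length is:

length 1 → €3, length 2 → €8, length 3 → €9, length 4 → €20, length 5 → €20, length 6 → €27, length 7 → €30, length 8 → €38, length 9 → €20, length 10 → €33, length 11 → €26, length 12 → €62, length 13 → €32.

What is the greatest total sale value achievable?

65

Let r[k] be the best obtainable value from length k. For each k, try every first piece i and keep the best of price[i] + r[k−i].
r[1] = 3
r[2] = max(3+3, 8+0) = 8
r[3] = max(3+8, 8+3, 9+0) = 11
r[4] = max(3+11, 8+8, 9+3, 20+0) = 20
r[5] = max(3+20, 8+11, 9+8, 20+3, 20+0) = 23
r[6] = max(3+23, 8+20, 9+11, 20+8, 20+3, 27+0) = 28
r[7] = max(3+28, 8+23, 9+20, …, 27+3, 30+0) = 31
r[8] = max(3+31, 8+28, 9+23, …, 30+3, 38+0) = 40
r[9] = max(3+40, 8+31, 9+28, …, 38+3, 20+0) = 43
r[10] = max(3+43, 8+40, 9+31, …, 20+3, 33+0) = 48
r[11] = max(3+48, 8+43, 9+40, …, 33+3, 26+0) = 51
r[12] = max(3+51, 8+48, 9+43, …, 26+3, 62+0) = 62
r[13] = max(3+62, 8+51, 9+48, …, 62+3, 32+0) = 65
One optimal cutting: 12 + 1 → €62 + €3 = €65.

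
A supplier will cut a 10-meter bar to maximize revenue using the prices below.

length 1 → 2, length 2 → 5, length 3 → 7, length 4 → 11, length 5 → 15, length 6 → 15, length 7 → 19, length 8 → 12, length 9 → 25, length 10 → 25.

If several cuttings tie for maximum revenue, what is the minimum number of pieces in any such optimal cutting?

2

Consider every possible first cut. r[k] is the best of p[i]+r[k−i] over all sellable i≤k.
r[1] = 2
r[2] = max(2+2, 5+0) = 5
r[3] = max(2+5, 5+2, 7+0) = 7
r[4] = max(2+7, 5+5, 7+2, 11+0) = 11
r[5] = max(2+11, 5+7, 7+5, 11+2, 15+0) = 15
r[6] = max(2+15, 5+11, 7+7, 11+5, 15+2, 15+0) = 17
r[7] = max(2+17, 5+15, 7+11, …, 15+2, 19+0) = 20
r[8] = max(2+20, 5+17, 7+15, …, 19+2, 12+0) = 22
r[9] = max(2+22, 5+20, 7+17, …, 12+2, 25+0) = 26
r[10] = max(2+26, 5+22, 7+20, …, 25+2, 25+0) = 30
Maximum revenue is 30.
Now minimize piece count subject to staying optimal: for each k, pieces[k] = 1 + min over i with p[i]+r[k−i]=r[k] of pieces[k−i].
pieces[7] = 2
pieces[8] = 2
pieces[9] = 2
pieces[10] = 2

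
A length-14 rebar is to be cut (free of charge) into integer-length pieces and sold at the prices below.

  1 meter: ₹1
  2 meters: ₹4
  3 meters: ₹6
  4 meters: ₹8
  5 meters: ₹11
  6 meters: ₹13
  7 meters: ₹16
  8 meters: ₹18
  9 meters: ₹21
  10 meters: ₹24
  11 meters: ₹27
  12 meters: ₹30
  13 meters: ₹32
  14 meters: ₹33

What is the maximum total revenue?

34

Let best[k] be the best obtainable value from length k. For each k, try every first piece i and keep the best of price[i] + best[k−i].
best[1] = 1
best[2] = 4
best[3] = 6
best[4] = 8  (first piece 2, then best[2]=4)
best[5] = 11
best[6] = 13
best[7] = 16
best[8] = 18
best[9] = 21
best[10] = 24
best[11] = 27
best[12] = 30
best[13] = 32
best[14] = 34  (first piece 2, then best[12]=30)
One optimal cutting: 12 + 2 → ₹30 + ₹4 = ₹34.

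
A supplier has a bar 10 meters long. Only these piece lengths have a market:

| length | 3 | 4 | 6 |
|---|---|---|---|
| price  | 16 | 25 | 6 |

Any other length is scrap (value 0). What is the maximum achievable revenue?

57

Consider every possible first cut. r[k] is the best of p[i]+r[k−i] over all sellable i≤k.
r[1] = 0
r[2] = 0
r[3] = 16
r[4] = max(16+0, 25+0) = 25
r[5] = max(16+0, 25+0) = 25
r[6] = max(16+16, 25+0, 6+0) = 32
r[7] = max(16+25, 25+16, 6+0) = 41
r[8] = max(16+25, 25+25, 6+0) = 50
r[9] = max(16+32, 25+25, 6+16) = 50
r[10] = max(16+41, 25+32, 6+25) = 57
One optimal cutting: 4 + 3 + 3 → 57.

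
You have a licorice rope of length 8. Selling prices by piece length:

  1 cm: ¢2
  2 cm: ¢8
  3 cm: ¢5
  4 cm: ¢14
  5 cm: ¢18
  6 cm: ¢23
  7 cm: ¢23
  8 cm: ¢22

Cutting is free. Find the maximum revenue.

32

Consider every possible first cut. R[k] is the best of p[i]+R[k−i] over all sellable i≤k.
R[1] = 2
R[2] = max(2+2, 8+0) = 8
R[3] = max(2+8, 8+2, 5+0) = 10
R[4] = max(2+10, 8+8, 5+2, 14+0) = 16
R[5] = max(2+16, 8+10, 5+8, 14+2, 18+0) = 18
R[6] = max(2+18, 8+16, 5+10, 14+8, 18+2, 23+0) = 24
R[7] = max(2+24, 8+18, 5+16, …, 23+2, 23+0) = 26
R[8] = max(2+26, 8+24, 5+18, …, 23+2, 22+0) = 32
One optimal cutting: 2 + 2 + 2 + 2 → ¢8 + ¢8 + ¢8 + ¢8 = ¢32.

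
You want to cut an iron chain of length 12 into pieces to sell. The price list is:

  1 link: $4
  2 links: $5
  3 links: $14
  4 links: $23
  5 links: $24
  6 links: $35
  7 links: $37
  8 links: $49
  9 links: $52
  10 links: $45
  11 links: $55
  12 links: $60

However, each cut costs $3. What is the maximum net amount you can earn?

69

Build net[k] bottom-up: net[k] = max over allowed piece i of (p[i] + net[k−i]) − 3 per cut.
net[1] = 4
net[2] = 5  (first piece 1, then net[1]=4)
net[3] = 14
net[4] = 23
net[5] = 24  (first piece 1, then net[4]=23)
net[6] = 35
net[7] = 37
net[8] = 49
net[9] = 52
net[10] = 55  (first piece 4, then net[6]=35)
net[11] = 60  (first piece 3, then net[8]=49)
net[12] = 69  (first piece 4, then net[8]=49)
One optimal plan: pieces 8 + 4 (1 cut) → $72 − $3 = $69.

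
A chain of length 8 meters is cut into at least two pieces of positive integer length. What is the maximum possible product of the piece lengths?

Fill m[k] for k=2..8: at each k try every first piece i and multiply by the better of (k−i) uncut or m[k−i].
m[2] = 1·max(1,0) = 1·1 = 1
m[3] = 1·max(2,1) = 1·2 = 2
m[4] = 2·max(2,1) = 2·2 = 4
m[5] = 2·max(3,2) = 2·3 = 6
m[6] = 3·max(3,2) = 3·3 = 9
m[7] = 2·max(5,6) = 2·6 = 12
m[8] = 2·max(6,9) = 2·9 = 18
One optimal split: 3 + 3 + 2; product 3·3·2 = 18.

18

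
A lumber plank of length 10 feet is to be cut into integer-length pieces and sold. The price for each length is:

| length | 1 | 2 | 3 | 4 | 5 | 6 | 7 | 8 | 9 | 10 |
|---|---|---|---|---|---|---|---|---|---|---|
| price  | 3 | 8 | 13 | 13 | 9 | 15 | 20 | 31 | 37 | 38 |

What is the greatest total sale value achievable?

Consider every possible first cut. R[k] is the best of p[i]+R[k−i] over all sellable i≤k.
R[1] = 3
R[2] = max(3+3, 8+0) = 8
R[3] = max(3+8, 8+3, 13+0) = 13
R[4] = max(3+13, 8+8, 13+3, 13+0) = 16
R[5] = max(3+16, 8+13, 13+8, 13+3, 9+0) = 21
R[6] = max(3+21, 8+16, 13+13, 13+8, 9+3, 15+0) = 26
R[7] = max(3+26, 8+21, 13+16, …, 15+3, 20+0) = 29
R[8] = max(3+29, 8+26, 13+21, …, 20+3, 31+0) = 34
R[9] = max(3+34, 8+29, 13+26, …, 31+3, 37+0) = 39
R[10] = max(3+39, 8+34, 13+29, …, 37+3, 38+0) = 42
One optimal cutting: 3 + 3 + 3 + 1 → $13 + $13 + $13 + $3 = $42.

42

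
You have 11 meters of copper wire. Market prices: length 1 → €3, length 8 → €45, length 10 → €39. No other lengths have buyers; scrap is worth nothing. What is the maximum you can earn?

Let r[k] be the best obtainable value from length k. For each k, try every first piece i and keep the best of price[i] + r[k−i].
r[1] = 3
r[2] = 6  (first piece 1, then r[1]=3)
r[3] = 9  (first piece 1, then r[2]=6)
r[4] = 12  (first piece 1, then r[3]=9)
r[5] = 15  (first piece 1, then r[4]=12)
r[6] = 18  (first piece 1, then r[5]=15)
r[7] = 21  (first piece 1, then r[6]=18)
r[8] = max(3+21, 45+0) = 45
r[9] = max(3+45, 45+3) = 48
r[10] = max(3+48, 45+6, 39+0) = 51
r[11] = max(3+51, 45+9, 39+3) = 54
One optimal cutting: 8 + 1 + 1 + 1 → €54.

54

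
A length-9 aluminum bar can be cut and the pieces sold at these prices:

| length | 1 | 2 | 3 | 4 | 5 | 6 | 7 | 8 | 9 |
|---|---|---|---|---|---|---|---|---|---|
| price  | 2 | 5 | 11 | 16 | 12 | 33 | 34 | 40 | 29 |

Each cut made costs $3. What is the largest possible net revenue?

41

Build r[k] bottom-up: r[k] = max over allowed piece i of (p[i] + r[k−i]) − 3 per cut.
r[1] = 2
r[2] = max(2+2-3, 5+0) = 5
r[3] = max(2+5-3, 5+2-3, 11+0) = 11
r[4] = max(2+11-3, 5+5-3, 11+2-3, 16+0) = 16
r[5] = max(2+16-3, 5+11-3, 11+5-3, 16+2-3, 12+0) = 15
r[6] = max(2+15-3, 5+16-3, 11+11-3, 16+5-3, 12+2-3, 33+0) = 33
r[7] = max(2+33-3, 5+15-3, 11+16-3, …, 33+2-3, 34+0) = 34
r[8] = max(2+34-3, 5+33-3, 11+15-3, …, 34+2-3, 40+0) = 40
r[9] = max(2+40-3, 5+34-3, 11+33-3, …, 40+2-3, 29+0) = 41
One optimal plan: pieces 6 + 3 (1 cut) → $44 − $3 = $41.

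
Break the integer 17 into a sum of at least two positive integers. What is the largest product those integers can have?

486

Fill m[k] for k=2..17: at each k try every first piece i and multiply by the better of (k−i) uncut or m[k−i].
Small cases: m[2]=1, m[3]=2, m[4]=4, m[5]=6, m[6]=9, m[7]=12, m[8]=18, m[9]=27.
m[10] = max(1×27, 2×18, 3×12, …, 8×2, 9×1) = 36
m[11] = max(1×36, 2×27, 3×18, …, 9×2, 10×1) = 54
m[12] = max(1×54, 2×36, 3×27, …, 10×2, 11×1) = 81
m[13] = max(1×81, 2×54, 3×36, …, 11×2, 12×1) = 108
m[14] = max(1×108, 2×81, 3×54, …, 12×2, 13×1) = 162
m[15] = max(1×162, 2×108, 3×81, …, 13×2, 14×1) = 243
m[16] = max(1×243, 2×162, 3×108, …, 14×2, 15×1) = 324
m[17] = max(1×324, 2×243, 3×162, …, 15×2, 16×1) = 486
One optimal split: 3 + 3 + 3 + 3 + 3 + 2; product 3×3×3×3×3×2 = 486.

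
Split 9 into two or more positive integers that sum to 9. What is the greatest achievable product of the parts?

27

Fill m[k] for k=2..9: at each k try every first piece i and multiply by the better of (k−i) uncut or m[k−i].
Small cases: m[2]=1, m[3]=2, m[4]=4.
m[5] = 2·max(3,2) = 2·3 = 6
m[6] = 3·max(3,2) = 3·3 = 9
m[7] = 2·max(5,6) = 2·6 = 12
m[8] = 2·max(6,9) = 2·9 = 18
m[9] = 3·max(6,9) = 3·9 = 27
One optimal split: 3 + 3 + 3; product 3·3·3 = 27.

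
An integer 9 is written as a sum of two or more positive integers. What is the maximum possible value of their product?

27

Let P[k] be the best product for length k (with at least one cut). For each first piece i, the rest contributes max(k−i, P[k−i]).
P[2] = 1×max(1,0) = 1×1 = 1
P[3] = 1×max(2,1) = 1×2 = 2
P[4] = 2×max(2,1) = 2×2 = 4
P[5] = 2×max(3,2) = 2×3 = 6
P[6] = 3×max(3,2) = 3×3 = 9
P[7] = 2×max(5,6) = 2×6 = 12
P[8] = 2×max(6,9) = 2×9 = 18
P[9] = 3×max(6,9) = 3×9 = 27
One optimal split: 3 + 3 + 3; product 3×3×3 = 27.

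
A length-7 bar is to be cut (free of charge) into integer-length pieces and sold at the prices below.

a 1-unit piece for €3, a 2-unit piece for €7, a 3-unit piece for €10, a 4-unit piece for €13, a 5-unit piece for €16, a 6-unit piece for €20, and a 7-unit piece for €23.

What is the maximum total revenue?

Build v[k] bottom-up: v[k] = max over allowed piece i of (p[i] + v[k−i]).
v[1] = 3
v[2] = max(3+3, 7+0) = 7
v[3] = max(3+7, 7+3, 10+0) = 10
v[4] = max(3+10, 7+7, 10+3, 13+0) = 14
v[5] = max(3+14, 7+10, 10+7, 13+3, 16+0) = 17
v[6] = max(3+17, 7+14, 10+10, 13+7, 16+3, 20+0) = 21
v[7] = max(3+21, 7+17, 10+14, …, 20+3, 23+0) = 24
One optimal cutting: 2 + 2 + 2 + 1 → €7 + €7 + €7 + €3 = €24.

24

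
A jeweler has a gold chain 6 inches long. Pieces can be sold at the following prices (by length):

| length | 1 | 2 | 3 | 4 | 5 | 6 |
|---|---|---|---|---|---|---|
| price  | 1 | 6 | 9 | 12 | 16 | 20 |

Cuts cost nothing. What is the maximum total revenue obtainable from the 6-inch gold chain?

20

Let v[k] be the best obtainable value from length k. For each k, try every first piece i and keep the best of price[i] + v[k−i].
v[1] = 1
v[2] = max(1+1, 6+0) = 6
v[3] = max(1+6, 6+1, 9+0) = 9
v[4] = max(1+9, 6+6, 9+1, 12+0) = 12
v[5] = max(1+12, 6+9, 9+6, 12+1, 16+0) = 16
v[6] = max(1+16, 6+12, 9+9, 12+6, 16+1, 20+0) = 20
Best is to sell the whole 6-inch piece uncut for $20.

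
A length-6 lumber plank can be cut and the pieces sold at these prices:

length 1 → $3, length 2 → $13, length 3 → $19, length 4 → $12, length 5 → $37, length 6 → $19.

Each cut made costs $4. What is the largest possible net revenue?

36

Build net[k] bottom-up: net[k] = max over allowed piece i of (p[i] + net[k−i]) − 4 per cut.
net[1] = 3
net[2] = 13
net[3] = 19
net[4] = 22  (first piece 2, then net[2]=13)
net[5] = 37
net[6] = 36  (first piece 1, then net[5]=37)
One optimal plan: pieces 5 + 1 (1 cut) → $40 − $4 = $36.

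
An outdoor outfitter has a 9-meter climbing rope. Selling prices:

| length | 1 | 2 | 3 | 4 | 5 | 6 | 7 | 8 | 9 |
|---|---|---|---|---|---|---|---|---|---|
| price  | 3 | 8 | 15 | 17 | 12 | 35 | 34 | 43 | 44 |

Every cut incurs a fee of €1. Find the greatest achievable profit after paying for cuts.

Build net[k] bottom-up: net[k] = max over allowed piece i of (p[i] + net[k−i]) − 1 per cut.
net[1] = 3
net[2] = 8
net[3] = 15
net[4] = 17  (first piece 1, then net[3]=15)
net[5] = 22  (first piece 2, then net[3]=15)
net[6] = 35
net[7] = 37  (first piece 1, then net[6]=35)
net[8] = 43
net[9] = 49  (first piece 3, then net[6]=35)
One optimal plan: pieces 6 + 3 (1 cut) → €50 − €1 = €49.

49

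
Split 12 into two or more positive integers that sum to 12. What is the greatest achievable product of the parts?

Define g[k] = max over 1≤i<k of i · max(k−i, g[k−i]); the inner max lets the remainder stay uncut if that's better.
g[2] = 1·max(1,0) = 1·1 = 1
g[3] = 1·max(2,1) = 1·2 = 2
g[4] = 2·max(2,1) = 2·2 = 4
g[5] = 2·max(3,2) = 2·3 = 6
g[6] = 3·max(3,2) = 3·3 = 9
g[7] = 2·max(5,6) = 2·6 = 12
g[8] = 2·max(6,9) = 2·9 = 18
g[9] = 3·max(6,9) = 3·9 = 27
g[10] = 2·max(8,18) = 2·18 = 36
g[11] = 2·max(9,27) = 2·27 = 54
g[12] = 3·max(9,27) = 3·27 = 81
One optimal split: 3 + 3 + 3 + 3; product 3·3·3·3 = 81.

81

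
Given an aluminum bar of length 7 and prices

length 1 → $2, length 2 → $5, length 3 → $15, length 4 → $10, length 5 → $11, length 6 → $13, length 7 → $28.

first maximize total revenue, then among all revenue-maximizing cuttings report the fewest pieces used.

3

Build r[k] bottom-up: r[k] = max over allowed piece i of (p[i] + r[k−i]).
r[1] = 2
r[2] = max(2+2, 5+0) = 5
r[3] = max(2+5, 5+2, 15+0) = 15
r[4] = max(2+15, 5+5, 15+2, 10+0) = 17
r[5] = max(2+17, 5+15, 15+5, 10+2, 11+0) = 20
r[6] = max(2+20, 5+17, 15+15, 10+5, 11+2, 13+0) = 30
r[7] = max(2+30, 5+20, 15+17, …, 13+2, 28+0) = 32
Maximum revenue is $32.
Now minimize piece count subject to staying optimal: for each k, pieces[k] = 1 + min over i with p[i]+r[k−i]=r[k] of pieces[k−i].
pieces[4] = 2
pieces[5] = 2
pieces[6] = 2
pieces[7] = 3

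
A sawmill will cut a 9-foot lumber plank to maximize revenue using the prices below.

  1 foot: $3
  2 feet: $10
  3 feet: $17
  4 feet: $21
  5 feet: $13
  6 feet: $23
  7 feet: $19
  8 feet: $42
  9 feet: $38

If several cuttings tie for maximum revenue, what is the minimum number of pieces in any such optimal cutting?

3

Build r[k] bottom-up: r[k] = max over allowed piece i of (p[i] + r[k−i]).
r[1] = 3
r[2] = 10
r[3] = 17
r[4] = 21
r[5] = 27  (first piece 2, then r[3]=17)
r[6] = 34  (first piece 3, then r[3]=17)
r[7] = 38  (first piece 3, then r[4]=21)
r[8] = 44  (first piece 2, then r[6]=34)
r[9] = 51  (first piece 3, then r[6]=34)
Maximum revenue is $51.
Now minimize piece count subject to staying optimal: for each k, pieces[k] = 1 + min over i with p[i]+r[k−i]=r[k] of pieces[k−i].
pieces[6] = 2
pieces[7] = 2
pieces[8] = 3
pieces[9] = 3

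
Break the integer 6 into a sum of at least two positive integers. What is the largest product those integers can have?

Fill g[k] for k=2..6: at each k try every first piece i and multiply by the better of (k−i) uncut or g[k−i].
g[2] = 1*max(1,0) = 1*1 = 1
g[3] = max(1*2, 2*1) = 2
g[4] = max(1*3, 2*2, 3*1) = 4
g[5] = max(1*4, 2*3, 3*2, 4*1) = 6
g[6] = max(1*6, 2*4, 3*3, 4*2, 5*1) = 9
One optimal split: 3 + 3; product 3*3 = 9.

9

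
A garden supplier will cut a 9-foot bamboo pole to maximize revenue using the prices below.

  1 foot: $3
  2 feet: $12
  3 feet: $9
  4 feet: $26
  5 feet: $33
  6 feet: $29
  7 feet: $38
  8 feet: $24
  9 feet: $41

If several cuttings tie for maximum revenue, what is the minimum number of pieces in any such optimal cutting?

2

Let r[k] be the best obtainable value from length k. For each k, try every first piece i and keep the best of price[i] + r[k−i].
r[1] = 3
r[2] = max(3+3, 12+0) = 12
r[3] = max(3+12, 12+3, 9+0) = 15
r[4] = max(3+15, 12+12, 9+3, 26+0) = 26
r[5] = max(3+26, 12+15, 9+12, 26+3, 33+0) = 33
r[6] = max(3+33, 12+26, 9+15, 26+12, 33+3, 29+0) = 38
r[7] = max(3+38, 12+33, 9+26, …, 29+3, 38+0) = 45
r[8] = max(3+45, 12+38, 9+33, …, 38+3, 24+0) = 52
r[9] = max(3+52, 12+45, 9+38, …, 24+3, 41+0) = 59
Maximum revenue is $59.
Now minimize piece count subject to staying optimal: for each k, pieces[k] = 1 + min over i with p[i]+r[k−i]=r[k] of pieces[k−i].
pieces[6] = 2
pieces[7] = 2
pieces[8] = 2
pieces[9] = 2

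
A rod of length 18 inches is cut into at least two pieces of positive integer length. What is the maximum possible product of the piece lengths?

Fill m[k] for k=2..18: at each k try every first piece i and multiply by the better of (k−i) uncut or m[k−i].
m[2] = 1×max(1,0) = 1×1 = 1
m[3] = max(1×2, 2×1) = 2
m[4] = max(1×3, 2×2, 3×1) = 4
m[5] = max(1×4, 2×3, 3×2, 4×1) = 6
m[6] = max(1×6, 2×4, 3×3, 4×2, 5×1) = 9
m[7] = max(1×9, 2×6, 3×4, 4×3, 5×2, 6×1) = 12
m[8] = max(1×12, 2×9, 3×6, …, 6×2, 7×1) = 18
m[9] = max(1×18, 2×12, 3×9, …, 7×2, 8×1) = 27
m[10] = max(1×27, 2×18, 3×12, …, 8×2, 9×1) = 36
m[11] = max(1×36, 2×27, 3×18, …, 9×2, 10×1) = 54
m[12] = max(1×54, 2×36, 3×27, …, 10×2, 11×1) = 81
m[13] = max(1×81, 2×54, 3×36, …, 11×2, 12×1) = 108
m[14] = max(1×108, 2×81, 3×54, …, 12×2, 13×1) = 162
m[15] = max(1×162, 2×108, 3×81, …, 13×2, 14×1) = 243
m[16] = max(1×243, 2×162, 3×108, …, 14×2, 15×1) = 324
m[17] = max(1×324, 2×243, 3×162, …, 15×2, 16×1) = 486
m[18] = max(1×486, 2×324, 3×243, …, 16×2, 17×1) = 729
One optimal split: 3 + 3 + 3 + 3 + 3 + 3; product 3×3×3×3×3×3 = 729.

729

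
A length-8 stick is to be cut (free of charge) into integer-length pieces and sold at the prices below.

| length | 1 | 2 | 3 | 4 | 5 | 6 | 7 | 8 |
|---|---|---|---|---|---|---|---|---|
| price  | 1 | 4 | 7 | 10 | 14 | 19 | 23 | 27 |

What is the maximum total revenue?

Let R[k] be the best obtainable value from length k. For each k, try every first piece i and keep the best of price[i] + R[k−i].
R[1] = 1
R[2] = max(1+1, 4+0) = 4
R[3] = max(1+4, 4+1, 7+0) = 7
R[4] = max(1+7, 4+4, 7+1, 10+0) = 10
R[5] = max(1+10, 4+7, 7+4, 10+1, 14+0) = 14
R[6] = max(1+14, 4+10, 7+7, 10+4, 14+1, 19+0) = 19
R[7] = max(1+19, 4+14, 7+10, …, 19+1, 23+0) = 23
R[8] = max(1+23, 4+19, 7+14, …, 23+1, 27+0) = 27
Best is to sell the whole 8-unit piece uncut for $27.

27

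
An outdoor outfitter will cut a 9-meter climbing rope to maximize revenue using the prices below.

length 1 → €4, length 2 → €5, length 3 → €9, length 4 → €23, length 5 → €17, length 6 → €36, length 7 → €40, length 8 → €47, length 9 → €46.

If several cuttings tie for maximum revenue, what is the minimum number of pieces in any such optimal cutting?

Consider every possible first cut. r[k] is the best of p[i]+r[k−i] over all sellable i≤k.
r[1] = 4
r[2] = max(4+4, 5+0) = 8
r[3] = max(4+8, 5+4, 9+0) = 12
r[4] = max(4+12, 5+8, 9+4, 23+0) = 23
r[5] = max(4+23, 5+12, 9+8, 23+4, 17+0) = 27
r[6] = max(4+27, 5+23, 9+12, 23+8, 17+4, 36+0) = 36
r[7] = max(4+36, 5+27, 9+23, …, 36+4, 40+0) = 40
r[8] = max(4+40, 5+36, 9+27, …, 40+4, 47+0) = 47
r[9] = max(4+47, 5+40, 9+36, …, 47+4, 46+0) = 51
Maximum revenue is €51.
Now minimize piece count subject to staying optimal: for each k, pieces[k] = 1 + min over i with p[i]+r[k−i]=r[k] of pieces[k−i].
pieces[6] = 1
pieces[7] = 1
pieces[8] = 1
pieces[9] = 2

2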